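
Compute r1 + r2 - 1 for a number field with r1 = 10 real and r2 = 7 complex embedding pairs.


By Dirichlet's unit theorem:
rank = r1 + r2 - 1
= 10 + 7 - 1
= 16

16


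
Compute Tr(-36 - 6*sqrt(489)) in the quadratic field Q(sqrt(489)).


Tr(a + b*sqrt(d)) = (a + b*sqrt(d)) + (a - b*sqrt(d)) = 2a
= 2 * (-36)
= -72

-72


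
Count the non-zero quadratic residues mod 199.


For prime p, the number of non-zero quadratic residues is (p-1)/2.
= (199-1)/2
= 99

99


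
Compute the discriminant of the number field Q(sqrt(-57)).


For K = Q(sqrt(d)) with d squarefree: disc(K) = d if d = 1 mod 4, and disc(K) = 4d if d = 2 or 3 mod 4.
Here d = -57, and d mod 4 = 3.
d = 3 mod 4, not 1 (O_K = Z[sqrt(d)]), so disc(K) = 4d = 4 * (-57) = -228

-228


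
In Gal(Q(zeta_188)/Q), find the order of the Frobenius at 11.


The Frobenius at p in Gal(Q(zeta_n)/Q) = (Z/nZ)* is the class of p, so its order is ord_188(11), the smallest k >= 1 with 11^k = 1 mod 188.
n = 188 = 2^2 * 47, phi(188) = 92; the order divides phi(n).
Divisors of 92: 1, 2, 4, 23, 46, 92
Repeated squaring mod 188: 11^1 = 11, 11^2 = 121, 11^4 = 165, 11^8 = 153, 11^16 = 97, 11^32 = 9, 11^64 = 81
Test divisors in increasing order:
  k=1: 11^1 = 11 mod 188
  k=2: 11^2 = 121 mod 188
  k=4: 11^4 = 165 mod 188
  k=23: 11^23 = 97 * 165 * 121 * 11 = 187 mod 188
  k=46: 11^46 = 9 * 153 * 165 * 121 = 1 mod 188  <- first divisor giving 1
Order = 46

46


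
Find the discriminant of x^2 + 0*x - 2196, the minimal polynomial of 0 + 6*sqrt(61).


The element 0 + 6*sqrt(61) has minimal polynomial:
x^2 + 0*x - 2196
Discriminant = (0)^2 - 4*(-2196)
= 0 + 8784
= 8784

8784


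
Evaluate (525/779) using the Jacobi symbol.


Compute (525/779) via quadratic reciprocity:
  reciprocity: (525/779) -> +(779/525)
  reduce: (254/525)
  pull out 2: (2/525) = -1  (since 525 mod 8 = 5)
  reciprocity: (127/525) -> +(525/127)
  reduce: (17/127)
  reciprocity: (17/127) -> +(127/17)
  reduce: (8/17)
  pull out 2: (2/17) = +1  (since 17 mod 8 = 1)
  pull out 2: (2/17) = +1  (since 17 mod 8 = 1)
  pull out 2: (2/17) = +1  (since 17 mod 8 = 1)
  (1/17) = 1
Product of signs = -1

-1


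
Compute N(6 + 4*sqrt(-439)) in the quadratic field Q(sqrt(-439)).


N(a + b*sqrt(d)) = a^2 - d*b^2
= (6)^2 - (-439)*(4)^2
= 36 + 7024
= 7060

7060


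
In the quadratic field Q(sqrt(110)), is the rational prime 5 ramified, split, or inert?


K = Q(sqrt(110)). Since d mod 4 = 2, disc(K) = 440.
Check p | disc: 440 mod 5 = 0.
p divides disc, so p ramifies: (p) = P^2 with e=2, f=1, g=1.
Therefore p is ramified.

ramified


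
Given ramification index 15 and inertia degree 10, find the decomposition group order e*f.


|D_P| = e * f
= 15 * 10
= 150

150


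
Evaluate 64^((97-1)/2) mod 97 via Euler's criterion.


p = 97 is prime and the exponent is (p-1)/2 = 48, so by Euler's criterion 64^48 = (64/97) = +1 or -1 mod 97.
Compute by square-and-multiply:
  48 = 32 + 16 (binary 110000)
  Repeated squaring mod 97: 64^1 = 64, 64^2 = 22, 64^4 = 96, 64^8 = 1, 64^16 = 1, 64^32 = 1
  64^48 = 64^32 * 64^16 = 1 * 1 mod 97
    1 * 1 = 1 = 1 mod 97
  64^48 = 1 mod 97
Result 1: 64 is a quadratic residue mod 97.
64^48 mod 97 = 1

1


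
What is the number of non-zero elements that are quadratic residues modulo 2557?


For prime p, the number of non-zero quadratic residues is (p-1)/2.
= (2557-1)/2
= 1278

1278


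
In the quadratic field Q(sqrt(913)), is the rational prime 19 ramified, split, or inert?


K = Q(sqrt(913)). Since d mod 4 = 1, disc(K) = 913.
Check p | disc: 913 mod 19 = 1.
p does not divide disc. Compute Legendre symbol (d/p):
1^((19-1)/2) mod 19 = 1
(d/p) = 1, so p splits: (p) = P*P' with e=1, f=1, g=2.
Therefore p is split.

split


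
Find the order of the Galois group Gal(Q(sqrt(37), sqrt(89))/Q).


The 2 square roots of distinct primes are multiplicatively independent over Q,
so [K:Q] = 2^2 and Gal(K/Q) is isomorphic to (Z/2Z)^2.
|Gal| = 2^2 = 4

4


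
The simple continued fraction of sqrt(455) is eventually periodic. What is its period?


Run the CF algorithm for sqrt(455).
a_0 = floor(sqrt(455)) = 21; set m_0=0, q_0=1.
Recurrence: m' = q*a - m,  q' = (d - m'^2)/q,  a' = floor((a_0 + m')/q').
  step 1: m=21, q=14, a=3
  step 2: m=21, q=1, a=42
a_2 = 2*a_0 = 42, so the period closes here.
sqrt(455) = [21; 3, 42]
Period length = 2

2


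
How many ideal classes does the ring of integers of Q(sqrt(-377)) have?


K = Q(sqrt(-377)). d mod 4 = 3, so D = disc(K) = 4d = -1508
h(K) equals the number of primitive reduced positive-definite forms (a, b, c) = a*x^2 + b*x*y + c*y^2 with b^2 - 4ac = D,
where reduced means |b| <= a <= c, with b >= 0 whenever |b| = a or a = c, and primitive means gcd(a, b, c) = 1.
Reduced forces 3a^2 <= |D| = 1508, so 1 <= a <= 22; b must have the parity of D, and c = (b^2 - D)/(4a) must be an integer >= a.
Enumerate a = 1..22, b in [-a, a]:
  a=1: (1, 0, 377)  [1]
  a=2: (2, 2, 189)  [1]
  a=3: (3, -2, 126), (3, 2, 126)  [2]
  a=4..5: none
  a=6: (6, -2, 63), (6, 2, 63)  [2]
  a=7: (7, -2, 54), (7, 2, 54)  [2]
  a=8: none
  a=9: (9, -2, 42), (9, 2, 42)  [2]
  a=10..12: none
  a=13: (13, 0, 29)  [1]
  a=14: (14, -2, 27), (14, 2, 27)  [2]
  a=15..17: none
  a=18: (18, -2, 21), (18, 2, 21)  [2]
  a=19..20: none
  a=21: (21, 16, 21)  [1]
  a=22: none
Total reduced forms: 1 + 1 + 2 + 2 + 2 + 2 + 1 + 2 + 2 + 1 = 16
h = 16

16


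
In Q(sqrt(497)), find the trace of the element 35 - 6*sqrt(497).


Tr(a + b*sqrt(d)) = (a + b*sqrt(d)) + (a - b*sqrt(d)) = 2a
= 2 * (35)
= 70

70


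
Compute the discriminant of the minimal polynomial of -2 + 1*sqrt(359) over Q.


The element -2 + 1*sqrt(359) has minimal polynomial:
x^2 + 4*x - 355
Discriminant = (4)^2 - 4*(-355)
= 16 + 1420
= 1436

1436


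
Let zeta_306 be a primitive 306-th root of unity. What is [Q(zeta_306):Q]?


The degree equals Euler's totient phi(306).
306 = 2 * 3^2 * 17
phi(306) = 96

96


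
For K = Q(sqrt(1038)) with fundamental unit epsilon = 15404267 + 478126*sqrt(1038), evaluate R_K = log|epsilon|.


epsilon = 15404267 + 478126*sqrt(1038)
= 3.0809e+07
R = ln(3.0809e+07)
= 17.2433

17.2433


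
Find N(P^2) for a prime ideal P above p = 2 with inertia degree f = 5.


N(P^a) = p^(a*f)
= 2^(2*5)
= 2^10
= 1024

1024


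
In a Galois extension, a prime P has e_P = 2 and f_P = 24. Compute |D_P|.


|D_P| = e * f
= 2 * 24
= 48

48


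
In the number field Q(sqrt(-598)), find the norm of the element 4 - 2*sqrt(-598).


N(a + b*sqrt(d)) = a^2 - d*b^2
= (4)^2 - (-598)*(-2)^2
= 16 + 2392
= 2408

2408


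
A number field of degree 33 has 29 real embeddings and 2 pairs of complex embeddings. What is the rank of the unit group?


By Dirichlet's unit theorem:
rank = r1 + r2 - 1
= 29 + 2 - 1
= 30

30


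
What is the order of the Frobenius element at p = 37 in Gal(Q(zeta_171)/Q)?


The Frobenius at p in Gal(Q(zeta_n)/Q) = (Z/nZ)* is the class of p, so its order is ord_171(37), the smallest k >= 1 with 37^k = 1 mod 171.
n = 171 = 3^2 * 19, phi(171) = 108; the order divides phi(n).
Divisors of 108: 1, 2, 3, 4, 6, 9, 12, 18, 27, 36, 54, 108
Repeated squaring mod 171: 37^1 = 37, 37^2 = 1, 37^4 = 1, 37^8 = 1, 37^16 = 1, 37^32 = 1, 37^64 = 1
Test divisors in increasing order:
  k=1: 37^1 = 37 mod 171
  k=2: 37^2 = 1 mod 171  <- first divisor giving 1
Order = 2

2


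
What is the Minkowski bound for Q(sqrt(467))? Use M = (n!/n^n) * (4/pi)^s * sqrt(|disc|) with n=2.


d = 467, d mod 4 = 3, so disc(K) = 4d = 1868; |disc(K)| = 1868
Real quadratic field, so n = 2, s = r2 = 0, r1 = 2
M = (n!/n^n) * (4/pi)^s * sqrt(|disc(K)|) = (2!/2^2) * (4/pi)^0 * sqrt(1868)
= 0.5 * 1.000000 * 43.220366
= 21.6102

21.6102


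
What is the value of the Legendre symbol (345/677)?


p = 677 is prime, so compute (345/677) with the reciprocity algorithm (Jacobi-symbol steps: pull out 2s via (2/n), flip via reciprocity, reduce):
  reciprocity: (345/677) -> +(677/345)
  reduce: (332/345)
  pull out 2: (2/345) = +1  (since 345 mod 8 = 1)
  pull out 2: (2/345) = +1  (since 345 mod 8 = 1)
  reciprocity: (83/345) -> +(345/83)
  reduce: (13/83)
  reciprocity: (13/83) -> +(83/13)
  reduce: (5/13)
  reciprocity: (5/13) -> +(13/5)
  reduce: (3/5)
  reciprocity: (3/5) -> +(5/3)
  reduce: (2/3)
  pull out 2: (2/3) = -1  (since 3 mod 8 = 3)
  (1/3) = 1
Product of signs = -1
(345/677) = -1

-1


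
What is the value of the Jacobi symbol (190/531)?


Compute (190/531) via quadratic reciprocity:
  pull out 2: (2/531) = -1  (since 531 mod 8 = 3)
  reciprocity: (95/531) -> -(531/95)
  reduce: (56/95)
  pull out 2: (2/95) = +1  (since 95 mod 8 = 7)
  pull out 2: (2/95) = +1  (since 95 mod 8 = 7)
  pull out 2: (2/95) = +1  (since 95 mod 8 = 7)
  reciprocity: (7/95) -> -(95/7)
  reduce: (4/7)
  pull out 2: (2/7) = +1  (since 7 mod 8 = 7)
  pull out 2: (2/7) = +1  (since 7 mod 8 = 7)
  (1/7) = 1
Product of signs = -1

-1


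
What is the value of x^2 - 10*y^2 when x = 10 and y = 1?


x^2 - d*y^2
= 10^2 - 10*1^2
= 100 - 10
= 90

90


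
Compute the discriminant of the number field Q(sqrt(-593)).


For K = Q(sqrt(d)) with d squarefree: disc(K) = d if d = 1 mod 4, and disc(K) = 4d if d = 2 or 3 mod 4.
Here d = -593, and d mod 4 = 3.
d = 3 mod 4, not 1 (O_K = Z[sqrt(d)]), so disc(K) = 4d = 4 * (-593) = -2372

-2372


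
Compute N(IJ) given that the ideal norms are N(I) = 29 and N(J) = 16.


N(IJ) = N(I) * N(J)
= 29 * 16
= 464

464


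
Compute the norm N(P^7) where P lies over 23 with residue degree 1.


N(P^a) = p^(a*f)
= 23^(7*1)
= 23^7
= 3404825447

3404825447


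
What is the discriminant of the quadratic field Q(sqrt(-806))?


For K = Q(sqrt(d)) with d squarefree: disc(K) = d if d = 1 mod 4, and disc(K) = 4d if d = 2 or 3 mod 4.
Here d = -806, and d mod 4 = 2.
d = 2 mod 4, not 1 (O_K = Z[sqrt(d)]), so disc(K) = 4d = 4 * (-806) = -3224

-3224


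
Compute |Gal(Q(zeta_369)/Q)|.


|Gal(Q(zeta_369)/Q)| = phi(369)
= 240

240


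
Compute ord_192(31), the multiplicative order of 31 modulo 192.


We want ord_192(31), the smallest k >= 1 with 31^k = 1 mod 192.
n = 192 = 2^6 * 3, phi(192) = 64; the order divides phi(n).
Divisors of 64: 1, 2, 4, 8, 16, 32, 64
Repeated squaring mod 192: 31^1 = 31, 31^2 = 1, 31^4 = 1, 31^8 = 1, 31^16 = 1, 31^32 = 1, 31^64 = 1
Test divisors in increasing order:
  k=1: 31^1 = 31 mod 192
  k=2: 31^2 = 1 mod 192  <- first divisor giving 1
Order = 2

2


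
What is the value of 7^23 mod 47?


p = 47 is prime and the exponent is (p-1)/2 = 23, so by Euler's criterion 7^23 = (7/47) = +1 or -1 mod 47.
Compute by square-and-multiply:
  23 = 16 + 4 + 2 + 1 (binary 10111)
  Repeated squaring mod 47: 7^1 = 7, 7^2 = 2, 7^4 = 4, 7^8 = 16, 7^16 = 21
  7^23 = 7^16 * 7^4 * 7^2 * 7^1 = 21 * 4 * 2 * 7 mod 47
    21 * 4 = 84 = 37 mod 47
    37 * 2 = 74 = 27 mod 47
    27 * 7 = 189 = 1 mod 47
  7^23 = 1 mod 47
Result 1: 7 is a quadratic residue mod 47.
7^23 mod 47 = 1

1


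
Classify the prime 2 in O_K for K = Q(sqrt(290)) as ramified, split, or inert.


K = Q(sqrt(290)). Since d mod 4 = 2, disc(K) = 1160.
Check p | disc: 1160 mod 2 = 0.
p divides disc, so p ramifies: (p) = P^2 with e=2, f=1, g=1.
Therefore p is ramified.

ramified


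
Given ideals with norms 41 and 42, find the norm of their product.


N(IJ) = N(I) * N(J)
= 41 * 42
= 1722

1722


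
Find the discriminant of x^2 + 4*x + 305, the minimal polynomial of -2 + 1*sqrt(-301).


The element -2 + 1*sqrt(-301) has minimal polynomial:
x^2 + 4*x + 305
Discriminant = (4)^2 - 4*(305)
= 16 - 1220
= -1204

-1204


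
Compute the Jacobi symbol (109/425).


Compute (109/425) via quadratic reciprocity:
  reciprocity: (109/425) -> +(425/109)
  reduce: (98/109)
  pull out 2: (2/109) = -1  (since 109 mod 8 = 5)
  reciprocity: (49/109) -> +(109/49)
  reduce: (11/49)
  reciprocity: (11/49) -> +(49/11)
  reduce: (5/11)
  reciprocity: (5/11) -> +(11/5)
  reduce: (1/5)
  (1/5) = 1
Product of signs = -1

-1


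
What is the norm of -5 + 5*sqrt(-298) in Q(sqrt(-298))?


N(a + b*sqrt(d)) = a^2 - d*b^2
= (-5)^2 - (-298)*(5)^2
= 25 + 7450
= 7475

7475


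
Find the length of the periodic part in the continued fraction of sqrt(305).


Run the CF algorithm for sqrt(305).
a_0 = floor(sqrt(305)) = 17; set m_0=0, q_0=1.
Recurrence: m' = q*a - m,  q' = (d - m'^2)/q,  a' = floor((a_0 + m')/q').
  step 1: m=17, q=16, a=2
  step 2: m=15, q=5, a=6
  step 3: m=15, q=16, a=2
  step 4: m=17, q=1, a=34
a_4 = 2*a_0 = 34, so the period closes here.
sqrt(305) = [17; 2, 6, 2, 34]
Period length = 4

4


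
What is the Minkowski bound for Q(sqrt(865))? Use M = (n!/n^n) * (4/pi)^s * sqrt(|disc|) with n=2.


d = 865, d mod 4 = 1, so disc(K) = d = 865; |disc(K)| = 865
Real quadratic field, so n = 2, s = r2 = 0, r1 = 2
M = (n!/n^n) * (4/pi)^s * sqrt(|disc(K)|) = (2!/2^2) * (4/pi)^0 * sqrt(865)
= 0.5 * 1.000000 * 29.410882
= 14.7054

14.7054


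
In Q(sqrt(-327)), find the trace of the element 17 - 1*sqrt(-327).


Tr(a + b*sqrt(d)) = (a + b*sqrt(d)) + (a - b*sqrt(d)) = 2a
= 2 * (17)
= 34

34


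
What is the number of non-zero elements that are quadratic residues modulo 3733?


For prime p, the number of non-zero quadratic residues is (p-1)/2.
= (3733-1)/2
= 1866

1866


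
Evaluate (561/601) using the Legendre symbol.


p = 601 is prime, so compute (561/601) with the reciprocity algorithm (Jacobi-symbol steps: pull out 2s via (2/n), flip via reciprocity, reduce):
  reciprocity: (561/601) -> +(601/561)
  reduce: (40/561)
  pull out 2: (2/561) = +1  (since 561 mod 8 = 1)
  pull out 2: (2/561) = +1  (since 561 mod 8 = 1)
  pull out 2: (2/561) = +1  (since 561 mod 8 = 1)
  reciprocity: (5/561) -> +(561/5)
  reduce: (1/5)
  (1/5) = 1
Product of signs = 1
(561/601) = 1

1


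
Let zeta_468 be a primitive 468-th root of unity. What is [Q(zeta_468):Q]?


The degree equals Euler's totient phi(468).
468 = 2^2 * 3^2 * 13
phi(468) = 144

144


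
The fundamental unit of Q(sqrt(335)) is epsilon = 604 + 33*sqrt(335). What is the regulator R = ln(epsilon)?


epsilon = 604 + 33*sqrt(335)
= 1207.9992
R = ln(1207.9992)
= 7.0967

7.0967


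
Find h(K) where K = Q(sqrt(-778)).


K = Q(sqrt(-778)). d mod 4 = 2, so D = disc(K) = 4d = -3112
h(K) equals the number of primitive reduced positive-definite forms (a, b, c) = a*x^2 + b*x*y + c*y^2 with b^2 - 4ac = D,
where reduced means |b| <= a <= c, with b >= 0 whenever |b| = a or a = c, and primitive means gcd(a, b, c) = 1.
Reduced forces 3a^2 <= |D| = 3112, so 1 <= a <= 32; b must have the parity of D, and c = (b^2 - D)/(4a) must be an integer >= a.
Enumerate a = 1..32, b in [-a, a]:
  a=1: (1, 0, 778)  [1]
  a=2: (2, 0, 389)  [1]
  a=3..10: none
  a=11: (11, -10, 73), (11, 10, 73)  [2]
  a=12..16: none
  a=17: (17, -4, 46), (17, 4, 46)  [2]
  a=18: none
  a=19: (19, -2, 41), (19, 2, 41)  [2]
  a=20..21: none
  a=22: (22, -12, 37), (22, 12, 37)  [2]
  a=23: (23, -4, 34), (23, 4, 34)  [2]
  a=24..28: none
  a=29: (29, -22, 31), (29, 22, 31)  [2]
  a=30..32: none
Total reduced forms: 1 + 1 + 2 + 2 + 2 + 2 + 2 + 2 = 14
h = 14

14


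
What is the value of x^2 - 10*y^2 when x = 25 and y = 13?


x^2 - d*y^2
= 25^2 - 10*13^2
= 625 - 1690
= -1065

-1065


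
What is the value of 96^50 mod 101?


p = 101 is prime and the exponent is (p-1)/2 = 50, so by Euler's criterion 96^50 = (96/101) = +1 or -1 mod 101.
Compute by square-and-multiply:
  50 = 32 + 16 + 2 (binary 110010)
  Repeated squaring mod 101: 96^1 = 96, 96^2 = 25, 96^4 = 19, 96^8 = 58, 96^16 = 31, 96^32 = 52
  96^50 = 96^32 * 96^16 * 96^2 = 52 * 31 * 25 mod 101
    52 * 31 = 1612 = 97 mod 101
    97 * 25 = 2425 = 1 mod 101
  96^50 = 1 mod 101
Result 1: 96 is a quadratic residue mod 101.
96^50 mod 101 = 1

1


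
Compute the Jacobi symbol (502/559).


Compute (502/559) via quadratic reciprocity:
  pull out 2: (2/559) = +1  (since 559 mod 8 = 7)
  reciprocity: (251/559) -> -(559/251)
  reduce: (57/251)
  reciprocity: (57/251) -> +(251/57)
  reduce: (23/57)
  reciprocity: (23/57) -> +(57/23)
  reduce: (11/23)
  reciprocity: (11/23) -> -(23/11)
  reduce: (1/11)
  (1/11) = 1
Product of signs = 1

1


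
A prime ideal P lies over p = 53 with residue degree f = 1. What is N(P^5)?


N(P^a) = p^(a*f)
= 53^(5*1)
= 53^5
= 418195493

418195493


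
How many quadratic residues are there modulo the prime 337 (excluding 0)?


For prime p, the number of non-zero quadratic residues is (p-1)/2.
= (337-1)/2
= 168

168


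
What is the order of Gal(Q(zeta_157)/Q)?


|Gal(Q(zeta_157)/Q)| = phi(157)
= 156

156


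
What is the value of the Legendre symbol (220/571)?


p = 571 is prime, so compute (220/571) with the reciprocity algorithm (Jacobi-symbol steps: pull out 2s via (2/n), flip via reciprocity, reduce):
  pull out 2: (2/571) = -1  (since 571 mod 8 = 3)
  pull out 2: (2/571) = -1  (since 571 mod 8 = 3)
  reciprocity: (55/571) -> -(571/55)
  reduce: (21/55)
  reciprocity: (21/55) -> +(55/21)
  reduce: (13/21)
  reciprocity: (13/21) -> +(21/13)
  reduce: (8/13)
  pull out 2: (2/13) = -1  (since 13 mod 8 = 5)
  pull out 2: (2/13) = -1  (since 13 mod 8 = 5)
  pull out 2: (2/13) = -1  (since 13 mod 8 = 5)
  (1/13) = 1
Product of signs = 1
(220/571) = 1

1


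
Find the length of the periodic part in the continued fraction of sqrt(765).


Run the CF algorithm for sqrt(765).
a_0 = floor(sqrt(765)) = 27; set m_0=0, q_0=1.
Recurrence: m' = q*a - m,  q' = (d - m'^2)/q,  a' = floor((a_0 + m')/q').
  step 1: m=27, q=36, a=1
  step 2: m=9, q=19, a=1
  step 3: m=10, q=35, a=1
  step 4: m=25, q=4, a=13
  step 5: m=27, q=9, a=6
  step 6: m=27, q=4, a=13
  step 7: m=25, q=35, a=1
  step 8: m=10, q=19, a=1
  step 9: m=9, q=36, a=1
  step 10: m=27, q=1, a=54
a_10 = 2*a_0 = 54, so the period closes here.
sqrt(765) = [27; 1, 1, 1, 13, 6, 13, 1, 1, 1, 54]
Period length = 10

10


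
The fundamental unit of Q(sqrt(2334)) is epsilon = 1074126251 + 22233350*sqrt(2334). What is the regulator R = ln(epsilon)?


epsilon = 1074126251 + 22233350*sqrt(2334)
= 2.1483e+09
R = ln(2.1483e+09)
= 21.4879

21.4879


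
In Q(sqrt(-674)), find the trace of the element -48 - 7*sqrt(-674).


Tr(a + b*sqrt(d)) = (a + b*sqrt(d)) + (a - b*sqrt(d)) = 2a
= 2 * (-48)
= -96

-96


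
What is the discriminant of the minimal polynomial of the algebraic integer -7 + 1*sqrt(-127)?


The element -7 + 1*sqrt(-127) has minimal polynomial:
x^2 + 14*x + 176
Discriminant = (14)^2 - 4*(176)
= 196 - 704
= -508

-508


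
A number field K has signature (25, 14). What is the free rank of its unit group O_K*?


By Dirichlet's unit theorem:
rank = r1 + r2 - 1
= 25 + 14 - 1
= 38

38


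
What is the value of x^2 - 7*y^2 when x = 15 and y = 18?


x^2 - d*y^2
= 15^2 - 7*18^2
= 225 - 2268
= -2043

-2043


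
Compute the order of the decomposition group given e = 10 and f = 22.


|D_P| = e * f
= 10 * 22
= 220

220


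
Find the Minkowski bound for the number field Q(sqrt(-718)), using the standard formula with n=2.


d = -718, d mod 4 = 2, so disc(K) = 4d = -2872; |disc(K)| = 2872
Imaginary quadratic field, so n = 2, s = r2 = 1, r1 = 0
M = (n!/n^n) * (4/pi)^s * sqrt(|disc(K)|) = (2!/2^2) * (4/pi)^1 * sqrt(2872)
= 0.5 * 1.273240 * 53.591044
= 34.1171

34.1171


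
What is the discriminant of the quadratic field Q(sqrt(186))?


For K = Q(sqrt(d)) with d squarefree: disc(K) = d if d = 1 mod 4, and disc(K) = 4d if d = 2 or 3 mod 4.
Here d = 186, and d mod 4 = 2.
d = 2 mod 4, not 1 (O_K = Z[sqrt(d)]), so disc(K) = 4d = 4 * (186) = 744

744


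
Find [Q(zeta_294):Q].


The degree equals Euler's totient phi(294).
294 = 2 * 3 * 7^2
phi(294) = 84

84


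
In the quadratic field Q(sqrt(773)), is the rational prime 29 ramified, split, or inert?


K = Q(sqrt(773)). Since d mod 4 = 1, disc(K) = 773.
Check p | disc: 773 mod 29 = 19.
p does not divide disc. Compute Legendre symbol (d/p):
19^((29-1)/2) mod 29 = -1
(d/p) = -1, so p is inert: (p) stays prime with e=1, f=2, g=1.
Therefore p is inert.

inert


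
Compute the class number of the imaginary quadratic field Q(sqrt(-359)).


K = Q(sqrt(-359)). d mod 4 = 1, so D = disc(K) = d = -359
h(K) equals the number of primitive reduced positive-definite forms (a, b, c) = a*x^2 + b*x*y + c*y^2 with b^2 - 4ac = D,
where reduced means |b| <= a <= c, with b >= 0 whenever |b| = a or a = c, and primitive means gcd(a, b, c) = 1.
Reduced forces 3a^2 <= |D| = 359, so 1 <= a <= 10; b must have the parity of D, and c = (b^2 - D)/(4a) must be an integer >= a.
Enumerate a = 1..10, b in [-a, a]:
  a=1: (1, 1, 90)  [1]
  a=2: (2, -1, 45), (2, 1, 45)  [2]
  a=3: (3, -1, 30), (3, 1, 30)  [2]
  a=4: (4, -3, 23), (4, 3, 23)  [2]
  a=5: (5, -1, 18), (5, 1, 18)  [2]
  a=6: (6, -5, 16), (6, -1, 15), (6, 1, 15), (6, 5, 16)  [4]
  a=7: none
  a=8: (8, -5, 12), (8, 5, 12)  [2]
  a=9: (9, -1, 10), (9, 1, 10)  [2]
  a=10: (10, -9, 11), (10, 9, 11)  [2]
Total reduced forms: 1 + 2 + 2 + 2 + 2 + 4 + 2 + 2 + 2 = 19
h = 19

19


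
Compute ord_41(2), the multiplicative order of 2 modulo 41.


We want ord_41(2), the smallest k >= 1 with 2^k = 1 mod 41.
n = 41 = 41, phi(41) = 40; the order divides phi(n).
Divisors of 40: 1, 2, 4, 5, 8, 10, 20, 40
Repeated squaring mod 41: 2^1 = 2, 2^2 = 4, 2^4 = 16, 2^8 = 10, 2^16 = 18, 2^32 = 37
Test divisors in increasing order:
  k=1: 2^1 = 2 mod 41
  k=2: 2^2 = 4 mod 41
  k=4: 2^4 = 16 mod 41
  k=5: 2^5 = 16 * 2 = 32 mod 41
  k=8: 2^8 = 10 mod 41
  k=10: 2^10 = 10 * 4 = 40 mod 41
  k=20: 2^20 = 18 * 16 = 1 mod 41  <- first divisor giving 1
Order = 20

20


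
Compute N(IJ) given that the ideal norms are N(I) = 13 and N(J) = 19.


N(IJ) = N(I) * N(J)
= 13 * 19
= 247

247


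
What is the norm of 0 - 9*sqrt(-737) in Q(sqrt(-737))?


N(a + b*sqrt(d)) = a^2 - d*b^2
= (0)^2 - (-737)*(-9)^2
= 0 + 59697
= 59697

59697


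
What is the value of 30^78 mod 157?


p = 157 is prime and the exponent is (p-1)/2 = 78, so by Euler's criterion 30^78 = (30/157) = +1 or -1 mod 157.
Compute by square-and-multiply:
  78 = 64 + 8 + 4 + 2 (binary 1001110)
  Repeated squaring mod 157: 30^1 = 30, 30^2 = 115, 30^4 = 37, 30^8 = 113, 30^16 = 52, 30^32 = 35, 30^64 = 126
  30^78 = 30^64 * 30^8 * 30^4 * 30^2 = 126 * 113 * 37 * 115 mod 157
    126 * 113 = 14238 = 108 mod 157
    108 * 37 = 3996 = 71 mod 157
    71 * 115 = 8165 = 1 mod 157
  30^78 = 1 mod 157
Result 1: 30 is a quadratic residue mod 157.
30^78 mod 157 = 1

1


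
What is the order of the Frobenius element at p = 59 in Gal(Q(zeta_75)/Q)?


The Frobenius at p in Gal(Q(zeta_n)/Q) = (Z/nZ)* is the class of p, so its order is ord_75(59), the smallest k >= 1 with 59^k = 1 mod 75.
n = 75 = 3 * 5^2, phi(75) = 40; the order divides phi(n).
Divisors of 40: 1, 2, 4, 5, 8, 10, 20, 40
Repeated squaring mod 75: 59^1 = 59, 59^2 = 31, 59^4 = 61, 59^8 = 46, 59^16 = 16, 59^32 = 31
Test divisors in increasing order:
  k=1: 59^1 = 59 mod 75
  k=2: 59^2 = 31 mod 75
  k=4: 59^4 = 61 mod 75
  k=5: 59^5 = 61 * 59 = 74 mod 75
  k=8: 59^8 = 46 mod 75
  k=10: 59^10 = 46 * 31 = 1 mod 75  <- first divisor giving 1
Order = 10

10


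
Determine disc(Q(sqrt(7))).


For K = Q(sqrt(d)) with d squarefree: disc(K) = d if d = 1 mod 4, and disc(K) = 4d if d = 2 or 3 mod 4.
Here d = 7, and d mod 4 = 3.
d = 3 mod 4, not 1 (O_K = Z[sqrt(d)]), so disc(K) = 4d = 4 * (7) = 28

28


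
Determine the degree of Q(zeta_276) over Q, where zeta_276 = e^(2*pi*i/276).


The degree equals Euler's totient phi(276).
276 = 2^2 * 3 * 23
phi(276) = 88

88


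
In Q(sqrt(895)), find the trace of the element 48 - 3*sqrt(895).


Tr(a + b*sqrt(d)) = (a + b*sqrt(d)) + (a - b*sqrt(d)) = 2a
= 2 * (48)
= 96

96


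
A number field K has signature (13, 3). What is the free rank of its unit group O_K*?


By Dirichlet's unit theorem:
rank = r1 + r2 - 1
= 13 + 3 - 1
= 15

15


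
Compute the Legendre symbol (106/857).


p = 857 is prime, so compute (106/857) with the reciprocity algorithm (Jacobi-symbol steps: pull out 2s via (2/n), flip via reciprocity, reduce):
  pull out 2: (2/857) = +1  (since 857 mod 8 = 1)
  reciprocity: (53/857) -> +(857/53)
  reduce: (9/53)
  reciprocity: (9/53) -> +(53/9)
  reduce: (8/9)
  pull out 2: (2/9) = +1  (since 9 mod 8 = 1)
  pull out 2: (2/9) = +1  (since 9 mod 8 = 1)
  pull out 2: (2/9) = +1  (since 9 mod 8 = 1)
  (1/9) = 1
Product of signs = 1
(106/857) = 1

1


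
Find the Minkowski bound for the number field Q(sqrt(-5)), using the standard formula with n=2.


d = -5, d mod 4 = 3, so disc(K) = 4d = -20; |disc(K)| = 20
Imaginary quadratic field, so n = 2, s = r2 = 1, r1 = 0
M = (n!/n^n) * (4/pi)^s * sqrt(|disc(K)|) = (2!/2^2) * (4/pi)^1 * sqrt(20)
= 0.5 * 1.273240 * 4.472136
= 2.8471

2.8471


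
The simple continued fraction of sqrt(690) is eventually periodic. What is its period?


Run the CF algorithm for sqrt(690).
a_0 = floor(sqrt(690)) = 26; set m_0=0, q_0=1.
Recurrence: m' = q*a - m,  q' = (d - m'^2)/q,  a' = floor((a_0 + m')/q').
  step 1: m=26, q=14, a=3
  step 2: m=16, q=31, a=1
  step 3: m=15, q=15, a=2
  step 4: m=15, q=31, a=1
  step 5: m=16, q=14, a=3
  step 6: m=26, q=1, a=52
a_6 = 2*a_0 = 52, so the period closes here.
sqrt(690) = [26; 3, 1, 2, 1, 3, 52]
Period length = 6

6


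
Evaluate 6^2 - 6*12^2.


x^2 - d*y^2
= 6^2 - 6*12^2
= 36 - 864
= -828

-828


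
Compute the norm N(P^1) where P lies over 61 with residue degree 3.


N(P^a) = p^(a*f)
= 61^(1*3)
= 61^3
= 226981

226981


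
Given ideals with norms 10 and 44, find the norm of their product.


N(IJ) = N(I) * N(J)
= 10 * 44
= 440

440


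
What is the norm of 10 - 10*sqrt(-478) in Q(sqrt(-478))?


N(a + b*sqrt(d)) = a^2 - d*b^2
= (10)^2 - (-478)*(-10)^2
= 100 + 47800
= 47900

47900


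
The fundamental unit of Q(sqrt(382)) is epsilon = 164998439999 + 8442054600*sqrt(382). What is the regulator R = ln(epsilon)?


epsilon = 164998439999 + 8442054600*sqrt(382)
= 3.3000e+11
R = ln(3.3000e+11)
= 26.5223

26.5223


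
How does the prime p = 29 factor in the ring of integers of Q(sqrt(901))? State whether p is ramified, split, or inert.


K = Q(sqrt(901)). Since d mod 4 = 1, disc(K) = 901.
Check p | disc: 901 mod 29 = 2.
p does not divide disc. Compute Legendre symbol (d/p):
2^((29-1)/2) mod 29 = -1
(d/p) = -1, so p is inert: (p) stays prime with e=1, f=2, g=1.
Therefore p is inert.

inert


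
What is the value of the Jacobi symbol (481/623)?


Compute (481/623) via quadratic reciprocity:
  reciprocity: (481/623) -> +(623/481)
  reduce: (142/481)
  pull out 2: (2/481) = +1  (since 481 mod 8 = 1)
  reciprocity: (71/481) -> +(481/71)
  reduce: (55/71)
  reciprocity: (55/71) -> -(71/55)
  reduce: (16/55)
  pull out 2: (2/55) = +1  (since 55 mod 8 = 7)
  pull out 2: (2/55) = +1  (since 55 mod 8 = 7)
  pull out 2: (2/55) = +1  (since 55 mod 8 = 7)
  pull out 2: (2/55) = +1  (since 55 mod 8 = 7)
  (1/55) = 1
Product of signs = -1

-1


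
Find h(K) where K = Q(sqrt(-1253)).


K = Q(sqrt(-1253)). d mod 4 = 3, so D = disc(K) = 4d = -5012
h(K) equals the number of primitive reduced positive-definite forms (a, b, c) = a*x^2 + b*x*y + c*y^2 with b^2 - 4ac = D,
where reduced means |b| <= a <= c, with b >= 0 whenever |b| = a or a = c, and primitive means gcd(a, b, c) = 1.
Reduced forces 3a^2 <= |D| = 5012, so 1 <= a <= 40; b must have the parity of D, and c = (b^2 - D)/(4a) must be an integer >= a.
Enumerate a = 1..40, b in [-a, a]:
  a=1: (1, 0, 1253)  [1]
  a=2: (2, 2, 627)  [1]
  a=3: (3, -2, 418), (3, 2, 418)  [2]
  a=4..5: none
  a=6: (6, -2, 209), (6, 2, 209)  [2]
  a=7: (7, 0, 179)  [1]
  a=8: none
  a=9: (9, -8, 141), (9, 8, 141)  [2]
  a=10: none
  a=11: (11, -2, 114), (11, 2, 114)  [2]
  a=12..13: none
  a=14: (14, 14, 93)  [1]
  a=15..17: none
  a=18: (18, -10, 71), (18, 10, 71)  [2]
  a=19: (19, -2, 66), (19, 2, 66)  [2]
  a=20: none
  a=21: (21, -14, 62), (21, 14, 62)  [2]
  a=22: (22, -2, 57), (22, 2, 57)  [2]
  a=23: (23, -18, 58), (23, 18, 58)  [2]
  a=24..26: none
  a=27: (27, -8, 47), (27, 8, 47)  [2]
  a=28: none
  a=29: (29, -18, 46), (29, 18, 46)  [2]
  a=30: none
  a=31: (31, -14, 42), (31, 14, 42)  [2]
  a=32: none
  a=33: (33, -20, 41), (33, -2, 38), (33, 2, 38), (33, 20, 41)  [4]
  a=34..40: none
Total reduced forms: 1 + 1 + 2 + 2 + 1 + 2 + 2 + 1 + 2 + 2 + 2 + 2 + 2 + 2 + 2 + 2 + 4 = 32
h = 32

32


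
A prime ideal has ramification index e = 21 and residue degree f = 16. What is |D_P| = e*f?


|D_P| = e * f
= 21 * 16
= 336

336


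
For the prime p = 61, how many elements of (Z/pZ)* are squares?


For prime p, the number of non-zero quadratic residues is (p-1)/2.
= (61-1)/2
= 30

30


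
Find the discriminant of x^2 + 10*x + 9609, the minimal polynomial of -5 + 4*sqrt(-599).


The element -5 + 4*sqrt(-599) has minimal polynomial:
x^2 + 10*x + 9609
Discriminant = (10)^2 - 4*(9609)
= 100 - 38436
= -38336

-38336


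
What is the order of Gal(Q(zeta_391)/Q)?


|Gal(Q(zeta_391)/Q)| = phi(391)
= 352

352


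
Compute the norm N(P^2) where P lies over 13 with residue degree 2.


N(P^a) = p^(a*f)
= 13^(2*2)
= 13^4
= 28561

28561


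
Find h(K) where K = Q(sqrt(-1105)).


K = Q(sqrt(-1105)). d mod 4 = 3, so D = disc(K) = 4d = -4420
h(K) equals the number of primitive reduced positive-definite forms (a, b, c) = a*x^2 + b*x*y + c*y^2 with b^2 - 4ac = D,
where reduced means |b| <= a <= c, with b >= 0 whenever |b| = a or a = c, and primitive means gcd(a, b, c) = 1.
Reduced forces 3a^2 <= |D| = 4420, so 1 <= a <= 38; b must have the parity of D, and c = (b^2 - D)/(4a) must be an integer >= a.
Enumerate a = 1..38, b in [-a, a]:
  a=1: (1, 0, 1105)  [1]
  a=2: (2, 2, 553)  [1]
  a=3..4: none
  a=5: (5, 0, 221)  [1]
  a=6: none
  a=7: (7, -2, 158), (7, 2, 158)  [2]
  a=8..9: none
  a=10: (10, 10, 113)  [1]
  a=11..12: none
  a=13: (13, 0, 85)  [1]
  a=14: (14, -2, 79), (14, 2, 79)  [2]
  a=15..16: none
  a=17: (17, 0, 65)  [1]
  a=18: none
  a=19: (19, -8, 59), (19, 8, 59)  [2]
  a=20..25: none
  a=26: (26, 26, 49)  [1]
  a=27..33: none
  a=34: (34, 34, 41)  [1]
  a=35: (35, -30, 38), (35, 30, 38)  [2]
  a=36..38: none
Total reduced forms: 1 + 1 + 1 + 2 + 1 + 1 + 2 + 1 + 2 + 1 + 1 + 2 = 16
h = 16

16


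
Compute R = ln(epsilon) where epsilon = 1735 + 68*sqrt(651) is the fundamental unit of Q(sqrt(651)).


epsilon = 1735 + 68*sqrt(651)
= 3469.9997
R = ln(3469.9997)
= 8.1519

8.1519


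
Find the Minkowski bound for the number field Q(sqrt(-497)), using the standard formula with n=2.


d = -497, d mod 4 = 3, so disc(K) = 4d = -1988; |disc(K)| = 1988
Imaginary quadratic field, so n = 2, s = r2 = 1, r1 = 0
M = (n!/n^n) * (4/pi)^s * sqrt(|disc(K)|) = (2!/2^2) * (4/pi)^1 * sqrt(1988)
= 0.5 * 1.273240 * 44.586994
= 28.3850

28.3850


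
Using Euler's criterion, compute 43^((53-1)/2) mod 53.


p = 53 is prime and the exponent is (p-1)/2 = 26, so by Euler's criterion 43^26 = (43/53) = +1 or -1 mod 53.
Compute by square-and-multiply:
  26 = 16 + 8 + 2 (binary 11010)
  Repeated squaring mod 53: 43^1 = 43, 43^2 = 47, 43^4 = 36, 43^8 = 24, 43^16 = 46
  43^26 = 43^16 * 43^8 * 43^2 = 46 * 24 * 47 mod 53
    46 * 24 = 1104 = 44 mod 53
    44 * 47 = 2068 = 1 mod 53
  43^26 = 1 mod 53
Result 1: 43 is a quadratic residue mod 53.
43^26 mod 53 = 1

1


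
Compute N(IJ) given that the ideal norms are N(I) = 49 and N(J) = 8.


N(IJ) = N(I) * N(J)
= 49 * 8
= 392

392


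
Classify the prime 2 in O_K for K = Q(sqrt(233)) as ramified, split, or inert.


K = Q(sqrt(233)). Since d mod 4 = 1, disc(K) = 233.
Check p | disc: 233 mod 2 = 1.
p=2 does not divide disc (d is 1 mod 4). 2 splits iff d = 1 mod 8.
d mod 8 = 1, so (d/2) = 1.
(d/p) = 1, so p splits: (p) = P*P' with e=1, f=1, g=2.
Therefore p is split.

split


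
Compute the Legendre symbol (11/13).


p = 13 is prime, so compute (11/13) with the reciprocity algorithm (Jacobi-symbol steps: pull out 2s via (2/n), flip via reciprocity, reduce):
  reciprocity: (11/13) -> +(13/11)
  reduce: (2/11)
  pull out 2: (2/11) = -1  (since 11 mod 8 = 3)
  (1/11) = 1
Product of signs = -1
(11/13) = -1

-1


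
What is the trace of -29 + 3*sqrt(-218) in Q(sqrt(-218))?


Tr(a + b*sqrt(d)) = (a + b*sqrt(d)) + (a - b*sqrt(d)) = 2a
= 2 * (-29)
= -58

-58


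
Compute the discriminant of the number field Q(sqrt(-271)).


For K = Q(sqrt(d)) with d squarefree: disc(K) = d if d = 1 mod 4, and disc(K) = 4d if d = 2 or 3 mod 4.
Here d = -271, and d mod 4 = 1.
d = 1 mod 4 (O_K = Z[(1+sqrt(d))/2]), so disc(K) = d = -271

-271


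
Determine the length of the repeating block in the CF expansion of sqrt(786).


Run the CF algorithm for sqrt(786).
a_0 = floor(sqrt(786)) = 28; set m_0=0, q_0=1.
Recurrence: m' = q*a - m,  q' = (d - m'^2)/q,  a' = floor((a_0 + m')/q').
  step 1: m=28, q=2, a=28
  step 2: m=28, q=1, a=56
a_2 = 2*a_0 = 56, so the period closes here.
sqrt(786) = [28; 28, 56]
Period length = 2

2


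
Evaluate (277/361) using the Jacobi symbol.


Compute (277/361) via quadratic reciprocity:
  reciprocity: (277/361) -> +(361/277)
  reduce: (84/277)
  pull out 2: (2/277) = -1  (since 277 mod 8 = 5)
  pull out 2: (2/277) = -1  (since 277 mod 8 = 5)
  reciprocity: (21/277) -> +(277/21)
  reduce: (4/21)
  pull out 2: (2/21) = -1  (since 21 mod 8 = 5)
  pull out 2: (2/21) = -1  (since 21 mod 8 = 5)
  (1/21) = 1
Product of signs = 1

1


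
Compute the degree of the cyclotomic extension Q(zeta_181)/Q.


The degree equals Euler's totient phi(181).
181 = 181
phi(181) = 180

180


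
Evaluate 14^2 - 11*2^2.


x^2 - d*y^2
= 14^2 - 11*2^2
= 196 - 44
= 152

152


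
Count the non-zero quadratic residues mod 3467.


For prime p, the number of non-zero quadratic residues is (p-1)/2.
= (3467-1)/2
= 1733

1733


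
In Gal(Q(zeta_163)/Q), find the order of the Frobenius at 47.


The Frobenius at p in Gal(Q(zeta_n)/Q) = (Z/nZ)* is the class of p, so its order is ord_163(47), the smallest k >= 1 with 47^k = 1 mod 163.
n = 163 = 163, phi(163) = 162; the order divides phi(n).
Divisors of 162: 1, 2, 3, 6, 9, 18, 27, 54, 81, 162
Repeated squaring mod 163: 47^1 = 47, 47^2 = 90, 47^4 = 113, 47^8 = 55, 47^16 = 91, 47^32 = 131, 47^64 = 46, 47^128 = 160
Test divisors in increasing order:
  k=1: 47^1 = 47 mod 163
  k=2: 47^2 = 90 mod 163
  k=3: 47^3 = 90 * 47 = 155 mod 163
  k=6: 47^6 = 113 * 90 = 64 mod 163
  k=9: 47^9 = 55 * 47 = 140 mod 163
  k=18: 47^18 = 91 * 90 = 40 mod 163
  k=27: 47^27 = 91 * 55 * 90 * 47 = 58 mod 163
  k=54: 47^54 = 131 * 91 * 113 * 90 = 104 mod 163
  k=81: 47^81 = 46 * 91 * 47 = 1 mod 163  <- first divisor giving 1
Order = 81

81


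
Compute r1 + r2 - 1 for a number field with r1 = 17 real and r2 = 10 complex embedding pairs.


By Dirichlet's unit theorem:
rank = r1 + r2 - 1
= 17 + 10 - 1
= 26

26


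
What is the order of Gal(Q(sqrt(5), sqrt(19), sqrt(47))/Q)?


The 3 square roots of distinct primes are multiplicatively independent over Q,
so [K:Q] = 2^3 and Gal(K/Q) is isomorphic to (Z/2Z)^3.
|Gal| = 2^3 = 8

8


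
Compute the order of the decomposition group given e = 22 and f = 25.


|D_P| = e * f
= 22 * 25
= 550

550


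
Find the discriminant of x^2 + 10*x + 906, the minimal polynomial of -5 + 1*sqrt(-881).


The element -5 + 1*sqrt(-881) has minimal polynomial:
x^2 + 10*x + 906
Discriminant = (10)^2 - 4*(906)
= 100 - 3624
= -3524

-3524


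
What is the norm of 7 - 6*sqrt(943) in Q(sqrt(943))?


N(a + b*sqrt(d)) = a^2 - d*b^2
= (7)^2 - (943)*(-6)^2
= 49 - 33948
= -33899

-33899


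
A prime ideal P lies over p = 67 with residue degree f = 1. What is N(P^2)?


N(P^a) = p^(a*f)
= 67^(2*1)
= 67^2
= 4489

4489


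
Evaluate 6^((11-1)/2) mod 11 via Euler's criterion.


p = 11 is prime and the exponent is (p-1)/2 = 5, so by Euler's criterion 6^5 = (6/11) = +1 or -1 mod 11.
Compute by square-and-multiply:
  5 = 4 + 1 (binary 101)
  Repeated squaring mod 11: 6^1 = 6, 6^2 = 3, 6^4 = 9
  6^5 = 6^4 * 6^1 = 9 * 6 mod 11
    9 * 6 = 54 = 10 mod 11
  6^5 = 10 mod 11
Result 10 = p - 1 = -1 mod 11: 6 is a quadratic non-residue mod 11. As a residue in [0, p-1] the value is 10.
6^5 mod 11 = 10

10


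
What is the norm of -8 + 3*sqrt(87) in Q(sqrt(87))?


N(a + b*sqrt(d)) = a^2 - d*b^2
= (-8)^2 - (87)*(3)^2
= 64 - 783
= -719

-719


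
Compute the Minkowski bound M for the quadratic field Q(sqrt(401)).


d = 401, d mod 4 = 1, so disc(K) = d = 401; |disc(K)| = 401
Real quadratic field, so n = 2, s = r2 = 0, r1 = 2
M = (n!/n^n) * (4/pi)^s * sqrt(|disc(K)|) = (2!/2^2) * (4/pi)^0 * sqrt(401)
= 0.5 * 1.000000 * 20.024984
= 10.0125

10.0125


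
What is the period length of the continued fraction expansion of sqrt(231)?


Run the CF algorithm for sqrt(231).
a_0 = floor(sqrt(231)) = 15; set m_0=0, q_0=1.
Recurrence: m' = q*a - m,  q' = (d - m'^2)/q,  a' = floor((a_0 + m')/q').
  step 1: m=15, q=6, a=5
  step 2: m=15, q=1, a=30
a_2 = 2*a_0 = 30, so the period closes here.
sqrt(231) = [15; 5, 30]
Period length = 2

2


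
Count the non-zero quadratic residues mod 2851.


For prime p, the number of non-zero quadratic residues is (p-1)/2.
= (2851-1)/2
= 1425

1425


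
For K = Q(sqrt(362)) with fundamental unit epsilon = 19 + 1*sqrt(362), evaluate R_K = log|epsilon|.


epsilon = 19 + 1*sqrt(362)
= 38.0263
R = ln(38.0263)
= 3.6383

3.6383


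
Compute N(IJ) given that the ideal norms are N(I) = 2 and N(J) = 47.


N(IJ) = N(I) * N(J)
= 2 * 47
= 94

94


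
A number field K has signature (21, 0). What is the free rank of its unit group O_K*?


By Dirichlet's unit theorem:
rank = r1 + r2 - 1
= 21 + 0 - 1
= 20

20


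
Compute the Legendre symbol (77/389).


p = 389 is prime, so compute (77/389) with the reciprocity algorithm (Jacobi-symbol steps: pull out 2s via (2/n), flip via reciprocity, reduce):
  reciprocity: (77/389) -> +(389/77)
  reduce: (4/77)
  pull out 2: (2/77) = -1  (since 77 mod 8 = 5)
  pull out 2: (2/77) = -1  (since 77 mod 8 = 5)
  (1/77) = 1
Product of signs = 1
(77/389) = 1

1


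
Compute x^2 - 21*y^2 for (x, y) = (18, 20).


x^2 - d*y^2
= 18^2 - 21*20^2
= 324 - 8400
= -8076

-8076


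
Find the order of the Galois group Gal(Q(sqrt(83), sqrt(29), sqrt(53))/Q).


The 3 square roots of distinct primes are multiplicatively independent over Q,
so [K:Q] = 2^3 and Gal(K/Q) is isomorphic to (Z/2Z)^3.
|Gal| = 2^3 = 8

8


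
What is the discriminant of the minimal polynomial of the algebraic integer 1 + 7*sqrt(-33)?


The element 1 + 7*sqrt(-33) has minimal polynomial:
x^2 - 2*x + 1618
Discriminant = (-2)^2 - 4*(1618)
= 4 - 6472
= -6468

-6468


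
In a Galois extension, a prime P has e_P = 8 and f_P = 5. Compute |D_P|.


|D_P| = e * f
= 8 * 5
= 40

40


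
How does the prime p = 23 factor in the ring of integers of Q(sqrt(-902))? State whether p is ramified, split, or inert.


K = Q(sqrt(-902)). Since d mod 4 = 2, disc(K) = -3608.
Check p | disc: -3608 mod 23 = 3.
p does not divide disc. Compute Legendre symbol (d/p):
18^((23-1)/2) mod 23 = 1
(d/p) = 1, so p splits: (p) = P*P' with e=1, f=1, g=2.
Therefore p is split.

split


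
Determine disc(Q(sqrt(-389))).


For K = Q(sqrt(d)) with d squarefree: disc(K) = d if d = 1 mod 4, and disc(K) = 4d if d = 2 or 3 mod 4.
Here d = -389, and d mod 4 = 3.
d = 3 mod 4, not 1 (O_K = Z[sqrt(d)]), so disc(K) = 4d = 4 * (-389) = -1556

-1556


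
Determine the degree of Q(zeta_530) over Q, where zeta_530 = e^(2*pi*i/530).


The degree equals Euler's totient phi(530).
530 = 2 * 5 * 53
phi(530) = 208

208


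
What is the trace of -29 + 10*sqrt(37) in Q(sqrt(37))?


Tr(a + b*sqrt(d)) = (a + b*sqrt(d)) + (a - b*sqrt(d)) = 2a
= 2 * (-29)
= -58

-58


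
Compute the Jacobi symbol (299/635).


Compute (299/635) via quadratic reciprocity:
  reciprocity: (299/635) -> -(635/299)
  reduce: (37/299)
  reciprocity: (37/299) -> +(299/37)
  reduce: (3/37)
  reciprocity: (3/37) -> +(37/3)
  reduce: (1/3)
  (1/3) = 1
Product of signs = -1

-1


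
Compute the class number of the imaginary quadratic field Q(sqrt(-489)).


K = Q(sqrt(-489)). d mod 4 = 3, so D = disc(K) = 4d = -1956
h(K) equals the number of primitive reduced positive-definite forms (a, b, c) = a*x^2 + b*x*y + c*y^2 with b^2 - 4ac = D,
where reduced means |b| <= a <= c, with b >= 0 whenever |b| = a or a = c, and primitive means gcd(a, b, c) = 1.
Reduced forces 3a^2 <= |D| = 1956, so 1 <= a <= 25; b must have the parity of D, and c = (b^2 - D)/(4a) must be an integer >= a.
Enumerate a = 1..25, b in [-a, a]:
  a=1: (1, 0, 489)  [1]
  a=2: (2, 2, 245)  [1]
  a=3: (3, 0, 163)  [1]
  a=4: none
  a=5: (5, -2, 98), (5, 2, 98)  [2]
  a=6: (6, 6, 83)  [1]
  a=7: (7, -2, 70), (7, 2, 70)  [2]
  a=8..9: none
  a=10: (10, -2, 49), (10, 2, 49)  [2]
  a=11..13: none
  a=14: (14, -2, 35), (14, 2, 35)  [2]
  a=15: (15, -12, 35), (15, 12, 35)  [2]
  a=16: none
  a=17: (17, -4, 29), (17, 4, 29)  [2]
  a=18: none
  a=19: (19, -18, 30), (19, 18, 30)  [2]
  a=20: none
  a=21: (21, -12, 25), (21, 12, 25)  [2]
  a=22..25: none
Total reduced forms: 1 + 1 + 1 + 2 + 1 + 2 + 2 + 2 + 2 + 2 + 2 + 2 = 20
h = 20

20
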